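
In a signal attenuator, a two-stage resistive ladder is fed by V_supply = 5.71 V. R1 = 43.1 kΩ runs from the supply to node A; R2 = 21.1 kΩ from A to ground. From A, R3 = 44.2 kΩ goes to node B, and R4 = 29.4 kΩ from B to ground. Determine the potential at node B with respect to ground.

Node A sees R2 in parallel with the series input of stage 2, R3 + R4 = 73.60 kΩ.
Effective lower resistance at A: R2 ‖ 73.60 = 16.40 kΩ.
V_A = 5.71 × 16.40/(43.1 + 16.40) = 1.574 V.
V_B = V_A × 0.3995 = 0.6286 V.

V_B ≈ 0.629 V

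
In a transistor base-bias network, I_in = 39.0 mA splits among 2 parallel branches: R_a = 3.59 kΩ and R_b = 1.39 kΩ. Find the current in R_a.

I ≈ 10.9 mA

With just two branches, the current splits inversely with resistance.
So I = 39.0 × 1.39/4.980 = 10.89 mA.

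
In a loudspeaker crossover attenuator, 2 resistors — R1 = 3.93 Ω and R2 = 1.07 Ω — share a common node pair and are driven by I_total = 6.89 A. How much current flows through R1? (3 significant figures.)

With just two branches, the current splits inversely with resistance.
I(R1) = 6.89 × 1.07/(3.93 + 1.07) = 6.89 × 0.2140 = 1.474 A.

I ≈ 1.47 A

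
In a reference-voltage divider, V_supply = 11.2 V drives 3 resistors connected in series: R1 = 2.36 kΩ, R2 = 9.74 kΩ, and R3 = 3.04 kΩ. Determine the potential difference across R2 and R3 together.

Total series resistance ΣR = 2.36 + 9.74 + 3.04 = 15.14 kΩ.
R_{R2..R3} = 9.74 + 3.04 = 12.78 kΩ.
By the voltage-divider rule, V = 11.2 × 12.78/15.14 = 9.454 V.

V ≈ 9.45 V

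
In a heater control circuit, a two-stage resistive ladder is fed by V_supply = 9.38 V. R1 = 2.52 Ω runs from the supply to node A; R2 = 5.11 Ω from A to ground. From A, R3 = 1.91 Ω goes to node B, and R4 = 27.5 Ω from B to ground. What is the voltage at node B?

V_B ≈ 5.56 V

The second stage (R3 + R4 = 29.41 Ω) loads node A in parallel with R2.
Effective lower resistance at A: R2 ‖ 29.41 = 4.354 Ω.
So V_A = 9.38 × 0.6334 = 5.941 V.
Stage 2 is unloaded, so V_B = V_A · R4/(R3+R4) = 5.941 × 27.5/29.41 = 5.555 V.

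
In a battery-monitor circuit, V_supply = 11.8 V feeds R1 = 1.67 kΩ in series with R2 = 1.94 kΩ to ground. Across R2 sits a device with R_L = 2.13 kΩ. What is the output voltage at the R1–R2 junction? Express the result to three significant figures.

V_out ≈ 4.46 V

First combine the lower leg with the load: R2 ‖ R_L = 1.015 kΩ.
Then V_out = V_supply · R2'/(R1 + R2') = 11.8 × 1.015/2.685 = 4.461 V.
(Unloaded it would be 6.34 V; the load pulls it down.)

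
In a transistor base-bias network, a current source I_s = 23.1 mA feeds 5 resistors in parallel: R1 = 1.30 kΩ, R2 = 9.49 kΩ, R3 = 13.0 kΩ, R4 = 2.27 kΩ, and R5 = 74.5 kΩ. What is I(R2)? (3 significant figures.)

I ≈ 1.73 mA

Total conductance ΣG = 1/1.30 + 1/9.49 + 1/13.0 + 1/2.27 + 1/74.5 = 1.405 (units of 1/kΩ).
By the current-divider rule, I = I_s · G_k/ΣG = 23.1 × 0.07497 = 1.732 mA.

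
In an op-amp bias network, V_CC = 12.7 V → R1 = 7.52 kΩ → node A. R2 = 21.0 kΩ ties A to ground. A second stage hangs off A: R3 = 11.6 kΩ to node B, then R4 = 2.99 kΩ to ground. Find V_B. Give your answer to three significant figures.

Node A sees R2 in parallel with the series input of stage 2, R3 + R4 = 14.59 kΩ.
R2 ‖ (R3+R4) = 8.609 kΩ.
So V_A = 12.7 × 0.5338 = 6.779 V.
Stage 2 is unloaded, so V_B = V_A · R4/(R3+R4) = 6.779 × 2.99/14.59 = 1.389 V.

V_B ≈ 1.39 V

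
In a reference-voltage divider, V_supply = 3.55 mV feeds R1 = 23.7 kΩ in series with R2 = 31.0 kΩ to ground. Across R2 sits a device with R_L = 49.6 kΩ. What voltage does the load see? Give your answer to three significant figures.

R2 ‖ R_L = (31.0 × 49.6)/(31.0 + 49.6) = 19.08 kΩ.
Voltage divider with the loaded lower leg: V_out = 3.55 × 19.08/(23.7 + 19.08) = 3.55 × 0.4460 = 1.583 mV.

V_out ≈ 1.58 mV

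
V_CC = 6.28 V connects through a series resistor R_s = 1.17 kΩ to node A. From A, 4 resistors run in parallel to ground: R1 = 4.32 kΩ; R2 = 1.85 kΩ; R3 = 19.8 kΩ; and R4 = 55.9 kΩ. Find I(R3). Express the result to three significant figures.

Combine the parallel branches: R_p = (1/4.32 + 1/1.85 + 1/19.8 + 1/55.9)⁻¹ = 1.190 kΩ.
V_A = 6.28 × 1.190/2.360 = 3.166 V.
I(R3) = V_A / R3 = 3.166/19.8 = 0.1599 mA.
(Check via current divider: I_total = 2.661 mA; share G_k/ΣG = 0.06010 → same result.)

I ≈ 0.160 mA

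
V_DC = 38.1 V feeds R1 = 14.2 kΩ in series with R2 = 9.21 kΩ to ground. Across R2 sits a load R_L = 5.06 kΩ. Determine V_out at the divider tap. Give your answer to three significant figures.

The load sits in parallel with R2, giving an effective lower resistance R2' = R2·R_L/(R2+R_L) = 3.266 kΩ.
Then V_out = V_DC · R2'/(R1 + R2') = 38.1 × 3.266/17.47 = 7.124 V.
(Unloaded it would be 15.0 V; the load pulls it down.)

V_out ≈ 7.12 V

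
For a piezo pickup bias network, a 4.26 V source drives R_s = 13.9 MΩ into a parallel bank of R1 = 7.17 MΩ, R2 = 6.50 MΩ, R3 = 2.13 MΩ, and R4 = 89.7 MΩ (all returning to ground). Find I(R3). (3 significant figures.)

Parallel bank: R_p = 1/(1/7.17 + 1/6.50 + 1/2.13 + 1/89.7) = 1.292 MΩ.
V_A by voltage divider: V_A = 4.26 × 1.292/(13.9 + 1.292) = 0.3623 V.
Branch current I = V_A/R3 = 0.3623/2.13 = 0.1701 µA.

I ≈ 0.170 µA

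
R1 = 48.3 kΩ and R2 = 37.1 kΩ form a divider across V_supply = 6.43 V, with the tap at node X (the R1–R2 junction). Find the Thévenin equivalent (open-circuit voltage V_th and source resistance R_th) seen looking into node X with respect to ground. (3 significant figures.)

Open-circuit (no load on X): V_th = V_supply · R2/(R1 + R2) = 6.43 × 37.1/(48.30 + 37.1) = 2.793 V.
With V_supply suppressed (replaced by a short), R_th = R1 ‖ R2 = (48.30 × 37.1)/(48.30 + 37.1) = 20.98 kΩ.

V_th ≈ 2.79 V, R_th ≈ 21.0 kΩ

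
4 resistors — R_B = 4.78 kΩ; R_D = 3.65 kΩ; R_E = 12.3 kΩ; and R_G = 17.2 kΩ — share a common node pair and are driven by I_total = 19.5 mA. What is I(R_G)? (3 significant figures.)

Conductances: ΣG = 1/4.78 + 1/3.65 + 1/12.3 + 1/17.2 = 0.6226 (1/kΩ).
By the current-divider rule, I = I_total · G_k/ΣG = 19.5 × 0.09338 = 1.821 mA.

I ≈ 1.82 mA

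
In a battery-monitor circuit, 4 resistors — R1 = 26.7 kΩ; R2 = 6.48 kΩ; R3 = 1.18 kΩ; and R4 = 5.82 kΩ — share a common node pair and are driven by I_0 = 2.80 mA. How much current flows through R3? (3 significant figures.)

I ≈ 1.96 mA

Total conductance ΣG = 1/26.7 + 1/6.48 + 1/1.18 + 1/5.82 = 1.211 (units of 1/kΩ).
Current divider: I(R3) = I_0 · G_k/ΣG = 2.80 × (0.8475/1.211) = 2.80 × 0.6998 = 1.959 mA.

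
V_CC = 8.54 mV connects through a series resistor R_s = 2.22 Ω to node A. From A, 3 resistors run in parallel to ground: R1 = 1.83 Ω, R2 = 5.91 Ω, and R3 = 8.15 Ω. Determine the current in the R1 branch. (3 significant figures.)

I ≈ 1.63 mA

Equivalent of the parallel group: R_p = 1.193 Ω.
V_A by voltage divider: V_A = 8.54 × 1.193/(2.22 + 1.193) = 2.985 mV.
Branch current I = V_A/R1 = 2.985/1.83 = 1.631 mA.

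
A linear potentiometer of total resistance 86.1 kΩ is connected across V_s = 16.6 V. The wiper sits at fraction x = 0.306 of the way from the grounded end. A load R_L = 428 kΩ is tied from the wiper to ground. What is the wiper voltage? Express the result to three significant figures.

V_out ≈ 4.87 V

Split the track: R_lower = x·R_p = 26.35 kΩ, R_upper = (1−x)·R_p = 59.75 kΩ.
(x·R_p) ‖ R_L = 24.82 kΩ.
V_out = 16.6 × 24.82/(59.75 + 24.82) = 4.871 V.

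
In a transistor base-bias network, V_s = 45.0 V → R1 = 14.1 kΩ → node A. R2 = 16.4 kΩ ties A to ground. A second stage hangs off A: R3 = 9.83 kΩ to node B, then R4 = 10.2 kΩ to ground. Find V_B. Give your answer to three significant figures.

V_B ≈ 8.94 V

The second stage (R3 + R4 = 20.03 kΩ) loads node A in parallel with R2.
Effective lower resistance at A: R2 ‖ 20.03 = 9.017 kΩ.
First divider: V_A = V_s · 9.017/(14.1 + 9.017) = 17.55 V.
Stage 2 is unloaded, so V_B = V_A · R4/(R3+R4) = 17.55 × 10.2/20.03 = 8.938 V.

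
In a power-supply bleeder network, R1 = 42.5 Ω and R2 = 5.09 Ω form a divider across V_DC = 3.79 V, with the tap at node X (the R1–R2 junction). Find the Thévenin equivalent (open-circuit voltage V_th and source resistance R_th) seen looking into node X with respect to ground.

With X open, the divider is unloaded: V_th = 3.79 × 5.09/47.59 = 0.4054 V.
Zeroing V_DC shorts the top of R1 to ground, so R_th = R1 ‖ R2 = 4.546 Ω.

V_th ≈ 0.405 V, R_th ≈ 4.55 Ω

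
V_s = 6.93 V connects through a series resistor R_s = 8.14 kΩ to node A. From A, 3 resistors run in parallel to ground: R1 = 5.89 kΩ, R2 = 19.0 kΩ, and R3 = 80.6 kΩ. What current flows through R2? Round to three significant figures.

Combine the parallel branches: R_p = (1/5.89 + 1/19.0 + 1/80.6)⁻¹ = 4.259 kΩ.
Node voltage V_A = V_s · R_p/(R_s + R_p) = 6.93 × 0.3435 = 2.380 V.
I(R2) = V_A / R2 = 2.380/19.0 = 0.1253 mA.

I ≈ 0.125 mA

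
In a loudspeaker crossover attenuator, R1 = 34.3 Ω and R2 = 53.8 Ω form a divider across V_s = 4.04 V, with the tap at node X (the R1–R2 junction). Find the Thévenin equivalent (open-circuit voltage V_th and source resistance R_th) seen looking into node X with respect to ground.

V_th ≈ 2.47 V, R_th ≈ 20.9 Ω

V_th is the unloaded tap voltage: V_s · R2/(R1+R2) = 4.04 × 0.6107 = 2.467 V.
Zeroing V_s shorts the top of R1 to ground, so R_th = R1 ‖ R2 = 20.95 Ω.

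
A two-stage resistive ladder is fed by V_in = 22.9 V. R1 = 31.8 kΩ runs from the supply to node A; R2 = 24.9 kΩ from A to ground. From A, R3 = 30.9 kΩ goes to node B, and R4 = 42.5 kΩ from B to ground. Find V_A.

Node A sees R2 in parallel with the series input of stage 2, R3 + R4 = 73.40 kΩ.
Effective lower resistance at A: R2 ‖ 73.40 = 18.59 kΩ.
V_A = 22.9 × 18.59/(31.8 + 18.59) = 8.449 V.

V_A ≈ 8.45 V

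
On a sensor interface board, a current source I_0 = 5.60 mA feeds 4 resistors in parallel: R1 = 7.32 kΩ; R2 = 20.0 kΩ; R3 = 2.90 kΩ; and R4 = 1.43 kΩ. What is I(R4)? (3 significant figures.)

Total conductance ΣG = 1/7.32 + 1/20.0 + 1/2.90 + 1/1.43 = 1.231 (units of 1/kΩ).
By the current-divider rule, I = I_0 · G_k/ΣG = 5.60 × 0.5682 = 3.182 mA.

I ≈ 3.18 mA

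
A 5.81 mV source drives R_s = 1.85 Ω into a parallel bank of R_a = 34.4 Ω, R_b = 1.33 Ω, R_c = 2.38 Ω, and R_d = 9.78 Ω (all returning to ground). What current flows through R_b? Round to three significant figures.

I ≈ 1.28 mA

Equivalent of the parallel group: R_p = 0.7672 Ω.
V_A = 5.81 × 0.7672/2.617 = 1.703 mV.
I(R_b) = V_A / R_b = 1.703/1.33 = 1.281 mA.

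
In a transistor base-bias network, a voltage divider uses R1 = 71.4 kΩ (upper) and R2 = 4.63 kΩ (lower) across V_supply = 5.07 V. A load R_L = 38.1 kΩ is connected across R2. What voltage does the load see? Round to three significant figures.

V_out ≈ 0.277 V

The load sits in parallel with R2, giving an effective lower resistance R2' = R2·R_L/(R2+R_L) = 4.128 kΩ.
Voltage divider with the loaded lower leg: V_out = 5.07 × 4.128/(71.4 + 4.128) = 5.07 × 0.05466 = 0.2771 V.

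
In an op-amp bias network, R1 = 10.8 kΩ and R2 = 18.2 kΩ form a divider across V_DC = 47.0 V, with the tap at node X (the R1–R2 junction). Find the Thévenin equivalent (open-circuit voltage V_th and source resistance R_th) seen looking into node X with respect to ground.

V_th ≈ 29.5 V, R_th ≈ 6.78 kΩ

Open-circuit (no load on X): V_th = V_DC · R2/(R1 + R2) = 47.0 × 18.2/(10.80 + 18.2) = 29.50 V.
Zeroing V_DC shorts the top of R1 to ground, so R_th = R1 ‖ R2 = 6.778 kΩ.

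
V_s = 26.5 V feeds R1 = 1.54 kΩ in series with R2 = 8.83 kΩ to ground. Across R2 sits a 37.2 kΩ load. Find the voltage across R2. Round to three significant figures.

V_out ≈ 21.8 V

R2 ‖ R_L = (8.83 × 37.2)/(8.83 + 37.2) = 7.136 kΩ.
Then V_out = V_s · R2'/(R1 + R2') = 26.5 × 7.136/8.676 = 21.80 V.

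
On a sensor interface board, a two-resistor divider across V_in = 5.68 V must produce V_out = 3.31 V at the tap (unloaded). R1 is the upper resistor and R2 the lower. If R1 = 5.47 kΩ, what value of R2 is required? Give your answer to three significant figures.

Required fraction k = V_out/V_in = 0.5827.
So R2 = R1 · V_out/(V_in − V_out) = 5.47 × 3.31/(5.68 − 3.31) = 5.47 × 1.397 = 7.640 kΩ.

R2 ≈ 7.64 kΩ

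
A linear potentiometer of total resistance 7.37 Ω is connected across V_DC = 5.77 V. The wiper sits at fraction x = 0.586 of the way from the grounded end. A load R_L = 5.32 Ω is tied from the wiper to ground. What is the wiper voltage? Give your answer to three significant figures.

Split the track: R_lower = x·R_p = 4.319 Ω, R_upper = (1−x)·R_p = 3.051 Ω.
(x·R_p) ‖ R_L = 2.384 Ω.
Loaded-divider output: V_out = 5.77 × 0.4386 = 2.531 V.

V_out ≈ 2.53 V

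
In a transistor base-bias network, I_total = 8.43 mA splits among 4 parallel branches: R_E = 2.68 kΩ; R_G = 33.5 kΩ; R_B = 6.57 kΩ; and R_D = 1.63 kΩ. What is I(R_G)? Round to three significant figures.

I ≈ 0.215 mA

ΣG = 1/2.68 + 1/33.5 + 1/6.57 + 1/1.63 = 1.169.
By the current-divider rule, I = I_total · G_k/ΣG = 8.43 × 0.02554 = 0.2153 mA.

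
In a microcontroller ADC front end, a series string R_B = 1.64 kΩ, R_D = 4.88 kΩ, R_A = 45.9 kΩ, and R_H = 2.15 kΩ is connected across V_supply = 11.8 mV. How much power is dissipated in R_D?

ΣR = 54.57 kΩ → I = 11.8/54.57 = 0.2162 µA.
P(R_D) = I²·R_D = (0.2162)² × 4.88 = 0.2282 nW.

P ≈ 0.228 nW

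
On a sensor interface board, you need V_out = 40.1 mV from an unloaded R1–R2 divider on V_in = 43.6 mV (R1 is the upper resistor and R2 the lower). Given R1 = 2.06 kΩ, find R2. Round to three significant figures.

R2 ≈ 23.6 kΩ

V_out/V_in = R2/(R1+R2) = 0.9197.
Rearranging, R2 = R1·k/(1−k) = 2.06 × 11.46 = 23.60 kΩ.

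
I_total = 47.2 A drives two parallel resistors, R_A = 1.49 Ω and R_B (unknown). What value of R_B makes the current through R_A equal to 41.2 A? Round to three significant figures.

R_B ≈ 10.2 Ω

The fraction through R_A equals R_B/(R_A+R_B).
41.2/47.2 = R_B/(R_A + R_B) → R_B = R_A · (0.8729)/(1 − 0.8729) = 1.49 × 6.867 = 10.23 Ω.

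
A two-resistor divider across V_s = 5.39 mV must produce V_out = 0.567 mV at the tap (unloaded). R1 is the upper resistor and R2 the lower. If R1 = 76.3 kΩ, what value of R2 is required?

The divider ratio is R2/(R1+R2) = 0.567/5.39 = 0.1052.
R2 = R1 · 0.1052/(1 − 0.1052) = 8.970 kΩ.

R2 ≈ 8.97 kΩ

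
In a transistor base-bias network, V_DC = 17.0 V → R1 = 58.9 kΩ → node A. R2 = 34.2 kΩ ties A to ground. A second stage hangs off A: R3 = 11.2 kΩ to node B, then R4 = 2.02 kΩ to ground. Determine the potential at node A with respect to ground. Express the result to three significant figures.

V_A ≈ 2.37 V

Node A sees R2 in parallel with the series input of stage 2, R3 + R4 = 13.22 kΩ.
Effective lower resistance at A: R2 ‖ 13.22 = 9.534 kΩ.
First divider: V_A = V_DC · 9.534/(58.9 + 9.534) = 2.368 V.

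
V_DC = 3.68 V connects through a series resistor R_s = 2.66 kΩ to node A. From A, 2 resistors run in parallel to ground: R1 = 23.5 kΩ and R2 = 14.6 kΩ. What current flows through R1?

Combine the parallel branches: R_p = (1/23.5 + 1/14.6)⁻¹ = 9.005 kΩ.
Node voltage V_A = V_DC · R_p/(R_s + R_p) = 3.68 × 0.7720 = 2.841 V.
I(R1) = V_A / R1 = 2.841/23.5 = 0.1209 mA.
(Equivalently: I_total = 0.3155 mA, then current-divider fraction G_k/ΣG = 0.3832.)

I ≈ 0.121 mA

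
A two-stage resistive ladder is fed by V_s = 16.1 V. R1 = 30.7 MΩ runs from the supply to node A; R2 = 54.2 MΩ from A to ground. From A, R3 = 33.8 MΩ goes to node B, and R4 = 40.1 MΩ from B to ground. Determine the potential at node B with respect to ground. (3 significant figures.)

Looking into the second stage from A: R3 + R4 = 73.90 MΩ appears in parallel with R2.
Effective lower resistance at A: R2 ‖ 73.90 = 31.27 MΩ.
V_A = 16.1 × 31.27/(30.7 + 31.27) = 8.124 V.
V_B = V_A × 0.5426 = 4.408 V.

V_B ≈ 4.41 V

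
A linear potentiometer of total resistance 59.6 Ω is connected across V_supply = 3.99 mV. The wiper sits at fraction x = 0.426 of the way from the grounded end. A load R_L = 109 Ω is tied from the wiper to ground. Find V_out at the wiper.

V_out ≈ 1.50 mV

Split the track: R_lower = x·R_p = 25.39 Ω, R_upper = (1−x)·R_p = 34.21 Ω.
(x·R_p) ‖ R_L = 20.59 Ω.
Then V_out = V_supply · 20.59/(34.21 + 20.59) = 1.499 mV.
(Unloaded: V_out = x·V_supply = 1.70 mV.)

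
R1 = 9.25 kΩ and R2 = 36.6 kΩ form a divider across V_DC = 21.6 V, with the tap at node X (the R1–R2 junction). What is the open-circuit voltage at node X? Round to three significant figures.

V_th ≈ 17.2 V

With X open, the divider is unloaded: V_th = 21.6 × 36.6/45.85 = 17.24 V.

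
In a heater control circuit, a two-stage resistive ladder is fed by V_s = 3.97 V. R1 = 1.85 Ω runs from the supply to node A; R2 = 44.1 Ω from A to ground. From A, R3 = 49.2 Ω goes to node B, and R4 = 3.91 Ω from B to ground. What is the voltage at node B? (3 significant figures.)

The second stage (R3 + R4 = 53.11 Ω) loads node A in parallel with R2.
R2 ‖ (R3+R4) = 24.09 Ω.
First divider: V_A = V_s · 24.09/(1.85 + 24.09) = 3.687 V.
V_B = V_A × 0.07362 = 0.2714 V.

V_B ≈ 0.271 V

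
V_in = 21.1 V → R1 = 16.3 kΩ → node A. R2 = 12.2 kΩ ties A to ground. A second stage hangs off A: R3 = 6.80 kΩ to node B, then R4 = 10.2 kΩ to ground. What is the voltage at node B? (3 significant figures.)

Looking into the second stage from A: R3 + R4 = 17.00 kΩ appears in parallel with R2.
R2 ‖ (R3+R4) = 7.103 kΩ.
So V_A = 21.1 × 0.3035 = 6.404 V.
V_B = V_A × 0.6000 = 3.842 V.

V_B ≈ 3.84 V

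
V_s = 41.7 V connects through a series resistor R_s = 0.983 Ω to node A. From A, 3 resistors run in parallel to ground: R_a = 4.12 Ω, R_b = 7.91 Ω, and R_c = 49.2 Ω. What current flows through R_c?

Equivalent of the parallel group: R_p = 2.568 Ω.
Node voltage V_A = V_s · R_p/(R_s + R_p) = 41.7 × 0.7231 = 30.16 V.
I(R_c) = V_A / R_c = 30.16/49.2 = 0.6129 A.
(Equivalently: I_total = 11.74 A, then current-divider fraction G_k/ΣG = 0.05219.)

I ≈ 0.613 A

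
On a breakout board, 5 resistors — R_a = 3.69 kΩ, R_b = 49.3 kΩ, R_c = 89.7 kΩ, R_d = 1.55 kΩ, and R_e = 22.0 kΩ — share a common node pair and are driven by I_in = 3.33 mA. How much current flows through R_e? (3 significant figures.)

I ≈ 0.152 mA

ΣG = 1/3.69 + 1/49.3 + 1/89.7 + 1/1.55 + 1/22.0 = 0.9931.
R_e takes the fraction G_k/ΣG = 0.04545/0.9931 = 0.04577, so I = 3.33 × 0.04577 = 0.1524 mA.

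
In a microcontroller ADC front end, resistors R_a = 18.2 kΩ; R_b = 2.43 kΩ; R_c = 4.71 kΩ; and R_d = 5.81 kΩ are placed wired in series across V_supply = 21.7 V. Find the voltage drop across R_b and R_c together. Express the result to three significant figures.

Total series resistance ΣR = 18.2 + 2.43 + 4.71 + 5.81 = 31.15 kΩ.
R_{R_b..R_c} = 2.43 + 4.71 = 7.140 kΩ.
Voltage divider: V = V_supply · (7.140 / 31.15) = 21.7 × 0.2292 = 4.974 V.

V ≈ 4.97 V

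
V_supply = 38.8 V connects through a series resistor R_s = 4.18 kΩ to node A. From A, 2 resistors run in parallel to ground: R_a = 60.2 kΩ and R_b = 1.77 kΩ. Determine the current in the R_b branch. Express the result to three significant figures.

I ≈ 6.39 mA

Combine the parallel branches: R_p = (1/60.2 + 1/1.77)⁻¹ = 1.719 kΩ.
Node voltage V_A = V_supply · R_p/(R_s + R_p) = 38.8 × 0.2915 = 11.31 V.
I(R_b) = V_A / R_b = 11.31/1.77 = 6.389 mA.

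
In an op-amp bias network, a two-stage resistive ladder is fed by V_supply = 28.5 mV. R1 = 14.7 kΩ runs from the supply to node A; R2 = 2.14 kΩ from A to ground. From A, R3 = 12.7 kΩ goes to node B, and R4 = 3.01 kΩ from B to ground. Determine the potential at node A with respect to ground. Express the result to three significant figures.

The second stage (R3 + R4 = 15.71 kΩ) loads node A in parallel with R2.
R2 ‖ (R3+R4) = 1.883 kΩ.
V_A = 28.5 × 1.883/(14.7 + 1.883) = 3.237 mV.

V_A ≈ 3.24 mV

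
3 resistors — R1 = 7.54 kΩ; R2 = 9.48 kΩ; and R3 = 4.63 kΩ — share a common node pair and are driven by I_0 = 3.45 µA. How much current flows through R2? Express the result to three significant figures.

Conductances: ΣG = 1/7.54 + 1/9.48 + 1/4.63 = 0.4541 (1/kΩ).
Current divider: I(R2) = I_0 · G_k/ΣG = 3.45 × (0.1055/0.4541) = 3.45 × 0.2323 = 0.8014 µA.

I ≈ 0.801 µA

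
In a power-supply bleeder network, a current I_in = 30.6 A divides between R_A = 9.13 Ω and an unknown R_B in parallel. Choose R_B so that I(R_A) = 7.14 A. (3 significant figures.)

The fraction through R_A equals R_B/(R_A+R_B).
With f = 0.2333, R_B = R_A · f/(1−f) = 9.13 × 0.3043 = 2.779 Ω.

R_B ≈ 2.78 Ω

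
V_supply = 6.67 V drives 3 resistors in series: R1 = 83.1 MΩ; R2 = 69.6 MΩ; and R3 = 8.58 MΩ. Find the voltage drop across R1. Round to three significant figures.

Total series resistance ΣR = 83.1 + 69.6 + 8.58 = 161.3 MΩ.
By the voltage-divider rule, V = 6.67 × 83.10/161.3 = 3.437 V.

V ≈ 3.44 V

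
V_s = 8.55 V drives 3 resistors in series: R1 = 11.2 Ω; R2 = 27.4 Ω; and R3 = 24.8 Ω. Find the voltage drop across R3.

Total series resistance ΣR = 11.2 + 27.4 + 24.8 = 63.40 Ω.
V = V_s · R/ΣR = 8.55 × 0.3912 = 3.344 V.

V ≈ 3.34 V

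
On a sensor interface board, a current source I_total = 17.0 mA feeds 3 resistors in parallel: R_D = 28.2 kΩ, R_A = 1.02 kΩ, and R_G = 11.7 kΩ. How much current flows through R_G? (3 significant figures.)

Total conductance ΣG = 1/28.2 + 1/1.02 + 1/11.7 = 1.101 (units of 1/kΩ).
By the current-divider rule, I = I_total · G_k/ΣG = 17.0 × 0.07761 = 1.319 mA.

I ≈ 1.32 mA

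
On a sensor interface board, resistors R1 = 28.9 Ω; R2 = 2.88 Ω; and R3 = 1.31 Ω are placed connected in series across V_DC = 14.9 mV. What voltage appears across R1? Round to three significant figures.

V ≈ 13.0 mV

ΣR = 28.9 + 2.88 + 1.31 = 33.09 Ω.
V = V_DC · R/ΣR = 14.9 × 0.8734 = 13.01 mV.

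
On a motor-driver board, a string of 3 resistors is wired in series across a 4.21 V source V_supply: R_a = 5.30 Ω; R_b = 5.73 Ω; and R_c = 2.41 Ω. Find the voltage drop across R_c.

V ≈ 0.755 V

Total series resistance ΣR = 5.30 + 5.73 + 2.41 = 13.44 Ω.
By the voltage-divider rule, V = 4.21 × 2.410/13.44 = 0.7549 V.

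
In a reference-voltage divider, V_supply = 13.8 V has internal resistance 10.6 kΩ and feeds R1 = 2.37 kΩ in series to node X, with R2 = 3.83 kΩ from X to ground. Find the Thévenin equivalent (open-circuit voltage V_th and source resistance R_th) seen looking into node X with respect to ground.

V_th ≈ 3.15 V, R_th ≈ 2.96 kΩ

R1' = 10.6 + 2.37 = 12.97 kΩ (source resistance + R1).
Open-circuit (no load on X): V_th = V_supply · R2/(R1' + R2) = 13.8 × 3.83/(12.97 + 3.83) = 3.146 V.
Zeroing V_supply shorts the top of R1' to ground, so R_th = R1' ‖ R2 = 2.957 kΩ.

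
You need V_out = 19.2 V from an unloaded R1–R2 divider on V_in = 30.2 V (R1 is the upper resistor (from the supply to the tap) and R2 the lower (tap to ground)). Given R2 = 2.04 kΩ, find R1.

V_out/V_in = R2/(R1+R2) = 0.6358.
Rearranging, R1 = R2·(1−k)/k = 2.04 × 0.5729 = 1.169 kΩ.

R1 ≈ 1.17 kΩ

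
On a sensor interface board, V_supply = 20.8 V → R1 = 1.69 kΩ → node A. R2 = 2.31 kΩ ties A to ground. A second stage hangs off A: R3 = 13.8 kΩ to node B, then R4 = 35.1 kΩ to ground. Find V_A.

Looking into the second stage from A: R3 + R4 = 48.90 kΩ appears in parallel with R2.
Effective lower resistance at A: R2 ‖ 48.90 = 2.206 kΩ.
First divider: V_A = V_supply · 2.206/(1.69 + 2.206) = 11.78 V.

V_A ≈ 11.8 V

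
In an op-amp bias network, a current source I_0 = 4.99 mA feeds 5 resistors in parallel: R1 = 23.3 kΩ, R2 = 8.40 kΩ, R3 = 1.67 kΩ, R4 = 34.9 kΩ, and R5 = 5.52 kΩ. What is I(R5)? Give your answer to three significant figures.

Conductances: ΣG = 1/23.3 + 1/8.40 + 1/1.67 + 1/34.9 + 1/5.52 = 0.9706 (1/kΩ).
R5 takes the fraction G_k/ΣG = 0.1812/0.9706 = 0.1867, so I = 4.99 × 0.1867 = 0.9314 mA.

I ≈ 0.931 mA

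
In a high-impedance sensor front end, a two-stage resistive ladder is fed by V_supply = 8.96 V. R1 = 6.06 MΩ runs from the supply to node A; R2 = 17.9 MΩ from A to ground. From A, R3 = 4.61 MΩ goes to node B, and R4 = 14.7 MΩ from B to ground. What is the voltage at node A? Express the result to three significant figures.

V_A ≈ 5.42 V

The second stage (R3 + R4 = 19.31 MΩ) loads node A in parallel with R2.
Effective lower resistance at A: R2 ‖ 19.31 = 9.289 MΩ.
So V_A = 8.96 × 0.6052 = 5.422 V.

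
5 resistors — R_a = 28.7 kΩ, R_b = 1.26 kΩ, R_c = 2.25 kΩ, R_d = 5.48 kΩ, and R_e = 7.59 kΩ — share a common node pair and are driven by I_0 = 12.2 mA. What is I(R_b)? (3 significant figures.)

ΣG = 1/28.7 + 1/1.26 + 1/2.25 + 1/5.48 + 1/7.59 = 1.587.
By the current-divider rule, I = I_0 · G_k/ΣG = 12.2 × 0.5000 = 6.100 mA.

I ≈ 6.10 mA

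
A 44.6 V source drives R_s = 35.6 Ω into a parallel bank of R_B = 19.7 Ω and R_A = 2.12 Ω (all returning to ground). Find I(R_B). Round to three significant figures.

Equivalent of the parallel group: R_p = 1.914 Ω.
V_A by voltage divider: V_A = 44.6 × 1.914/(35.6 + 1.914) = 2.276 V.
Branch current I = V_A/R_B = 2.276/19.7 = 0.1155 A.
(Equivalently: I_total = 1.189 A, then current-divider fraction G_k/ΣG = 0.09716.)

I ≈ 0.116 A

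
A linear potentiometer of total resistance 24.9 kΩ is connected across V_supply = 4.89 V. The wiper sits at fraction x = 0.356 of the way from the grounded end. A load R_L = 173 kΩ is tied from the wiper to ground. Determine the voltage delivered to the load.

V_out ≈ 1.69 V

The pot divides into 16.04 kΩ above the wiper and 8.864 kΩ below.
(x·R_p) ‖ R_L = 8.432 kΩ.
V_out = 4.89 × 8.432/(16.04 + 8.432) = 1.685 V.
(Unloaded: V_out = x·V_supply = 1.74 V.)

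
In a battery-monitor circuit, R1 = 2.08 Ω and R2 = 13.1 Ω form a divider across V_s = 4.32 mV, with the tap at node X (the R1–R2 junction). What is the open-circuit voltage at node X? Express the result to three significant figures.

With X open, the divider is unloaded: V_th = 4.32 × 13.1/15.18 = 3.728 mV.

V_th ≈ 3.73 mV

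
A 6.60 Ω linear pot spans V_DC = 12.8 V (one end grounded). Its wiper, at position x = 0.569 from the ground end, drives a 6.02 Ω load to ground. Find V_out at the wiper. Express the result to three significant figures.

The pot divides into 2.845 Ω above the wiper and 3.755 Ω below.
Lower segment in parallel with the load: 3.755 ‖ 6.02 = 2.313 Ω.
V_out = 12.8 × 2.313/(2.845 + 2.313) = 5.740 V.
(Unloaded: V_out = x·V_DC = 7.28 V.)

V_out ≈ 5.74 V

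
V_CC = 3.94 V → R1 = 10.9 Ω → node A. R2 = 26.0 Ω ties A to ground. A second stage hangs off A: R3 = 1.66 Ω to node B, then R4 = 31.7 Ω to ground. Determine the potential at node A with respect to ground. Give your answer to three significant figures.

V_A ≈ 2.26 V

Node A sees R2 in parallel with the series input of stage 2, R3 + R4 = 33.36 Ω.
R2 ‖ (R3+R4) = 14.61 Ω.
First divider: V_A = V_CC · 14.61/(10.9 + 14.61) = 2.257 V.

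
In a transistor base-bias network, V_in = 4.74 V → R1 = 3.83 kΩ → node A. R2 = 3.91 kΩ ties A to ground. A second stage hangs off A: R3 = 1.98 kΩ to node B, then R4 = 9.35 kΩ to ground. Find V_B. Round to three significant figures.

Node A sees R2 in parallel with the series input of stage 2, R3 + R4 = 11.33 kΩ.
Effective lower resistance at A: R2 ‖ 11.33 = 2.907 kΩ.
First divider: V_A = V_in · 2.907/(3.83 + 2.907) = 2.045 V.
Then the unloaded second divider: V_B = V_A × R4/(R3+R4) = 2.045 × 0.8252 = 1.688 V.

V_B ≈ 1.69 V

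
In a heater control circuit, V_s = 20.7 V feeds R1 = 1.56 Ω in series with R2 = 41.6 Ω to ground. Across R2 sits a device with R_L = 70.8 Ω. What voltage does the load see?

V_out ≈ 19.5 V

The load sits in parallel with R2, giving an effective lower resistance R2' = R2·R_L/(R2+R_L) = 26.20 Ω.
Now apply the divider: V_out = 20.7 × 0.9438 = 19.54 V.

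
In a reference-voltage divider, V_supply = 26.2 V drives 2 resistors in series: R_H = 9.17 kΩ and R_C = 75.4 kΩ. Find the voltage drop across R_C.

V ≈ 23.4 V

Total series resistance ΣR = 9.17 + 75.4 = 84.57 kΩ.
V = V_supply · R/ΣR = 26.2 × 0.8916 = 23.36 V.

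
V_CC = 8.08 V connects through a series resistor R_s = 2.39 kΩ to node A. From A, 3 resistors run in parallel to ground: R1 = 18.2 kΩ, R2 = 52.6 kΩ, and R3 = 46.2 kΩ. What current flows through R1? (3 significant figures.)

I ≈ 0.361 mA

Equivalent of the parallel group: R_p = 10.46 kΩ.
V_A = 8.08 × 10.46/12.85 = 6.577 V.
I(R1) = V_A / R1 = 6.577/18.2 = 0.3614 mA.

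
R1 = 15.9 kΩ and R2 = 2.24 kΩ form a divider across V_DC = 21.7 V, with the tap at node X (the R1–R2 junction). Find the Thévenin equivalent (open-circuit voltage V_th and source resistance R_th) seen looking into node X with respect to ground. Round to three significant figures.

V_th ≈ 2.68 V, R_th ≈ 1.96 kΩ

With X open, the divider is unloaded: V_th = 21.7 × 2.24/18.14 = 2.680 V.
Looking into X with the source shorted: R_th = R1·R2/(R1+R2) = 15.90 × 2.24/18.14 = 1.963 kΩ.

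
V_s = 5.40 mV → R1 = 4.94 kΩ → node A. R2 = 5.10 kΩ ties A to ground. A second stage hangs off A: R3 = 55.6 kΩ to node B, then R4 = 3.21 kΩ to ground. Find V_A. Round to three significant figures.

V_A ≈ 2.63 mV

Looking into the second stage from A: R3 + R4 = 58.81 kΩ appears in parallel with R2.
Effective lower resistance at A: R2 ‖ 58.81 = 4.693 kΩ.
First divider: V_A = V_s · 4.693/(4.94 + 4.693) = 2.631 mV.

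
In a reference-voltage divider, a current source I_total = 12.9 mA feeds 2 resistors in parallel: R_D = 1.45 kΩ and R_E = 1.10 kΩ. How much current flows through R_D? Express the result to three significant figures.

I ≈ 5.56 mA

With just two branches, the current splits inversely with resistance.
I(R_D) = 12.9 × 1.10/(1.45 + 1.10) = 12.9 × 0.4314 = 5.565 mA.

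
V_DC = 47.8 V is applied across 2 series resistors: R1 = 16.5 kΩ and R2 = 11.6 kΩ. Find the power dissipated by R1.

The common current is I = 47.8/28.10 = 1.701 mA.
P = I²R = 2.894 × 16.5 = 47.74 mW.

P ≈ 47.7 mW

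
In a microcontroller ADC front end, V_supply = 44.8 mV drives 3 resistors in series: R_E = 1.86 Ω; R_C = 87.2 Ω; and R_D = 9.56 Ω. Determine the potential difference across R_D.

Total series resistance ΣR = 1.86 + 87.2 + 9.56 = 98.62 Ω.
By the voltage-divider rule, V = 44.8 × 9.560/98.62 = 4.343 mV.

V ≈ 4.34 mV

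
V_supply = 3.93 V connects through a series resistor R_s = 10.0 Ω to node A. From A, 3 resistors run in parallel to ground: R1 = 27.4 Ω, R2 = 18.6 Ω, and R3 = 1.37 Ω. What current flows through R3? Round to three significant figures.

I ≈ 0.312 A

Equivalent of the parallel group: R_p = 1.219 Ω.
V_A = 3.93 × 1.219/11.22 = 0.4271 V.
Branch current I = V_A/R3 = 0.4271/1.37 = 0.3117 A.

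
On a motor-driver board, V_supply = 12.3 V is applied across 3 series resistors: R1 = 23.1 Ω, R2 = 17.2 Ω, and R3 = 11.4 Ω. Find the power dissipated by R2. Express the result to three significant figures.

The common current is I = 12.3/51.70 = 0.2379 A.
P = I²R = 0.05660 × 17.2 = 0.9735 W.

P ≈ 0.974 W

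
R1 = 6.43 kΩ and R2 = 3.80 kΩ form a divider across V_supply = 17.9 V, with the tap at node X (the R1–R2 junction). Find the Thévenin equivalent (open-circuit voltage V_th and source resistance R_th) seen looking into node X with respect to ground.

V_th ≈ 6.65 V, R_th ≈ 2.39 kΩ

Open-circuit (no load on X): V_th = V_supply · R2/(R1 + R2) = 17.9 × 3.80/(6.430 + 3.80) = 6.649 V.
Zeroing V_supply shorts the top of R1 to ground, so R_th = R1 ‖ R2 = 2.388 kΩ.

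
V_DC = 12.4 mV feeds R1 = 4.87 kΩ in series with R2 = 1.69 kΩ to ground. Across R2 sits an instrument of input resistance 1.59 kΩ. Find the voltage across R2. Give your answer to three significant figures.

V_out ≈ 1.79 mV

R2 ‖ R_L = (1.69 × 1.59)/(1.69 + 1.59) = 0.8192 kΩ.
Voltage divider with the loaded lower leg: V_out = 12.4 × 0.8192/(4.87 + 0.8192) = 12.4 × 0.1440 = 1.786 mV.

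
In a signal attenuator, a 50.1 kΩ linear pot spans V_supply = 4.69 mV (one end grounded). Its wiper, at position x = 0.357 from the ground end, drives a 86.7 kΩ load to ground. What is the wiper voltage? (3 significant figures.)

V_out ≈ 1.48 mV

The pot divides into 32.21 kΩ above the wiper and 17.89 kΩ below.
(x·R_p) ‖ R_L = 14.83 kΩ.
Loaded-divider output: V_out = 4.69 × 0.3152 = 1.478 mV.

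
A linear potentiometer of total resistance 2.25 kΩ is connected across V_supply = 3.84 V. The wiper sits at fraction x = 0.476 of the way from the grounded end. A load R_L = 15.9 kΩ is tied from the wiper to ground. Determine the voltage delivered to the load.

V_out ≈ 1.77 V

The pot divides into 1.179 kΩ above the wiper and 1.071 kΩ below.
(x·R_p) ‖ R_L = 1.003 kΩ.
Then V_out = V_supply · 1.003/(1.179 + 1.003) = 1.766 V.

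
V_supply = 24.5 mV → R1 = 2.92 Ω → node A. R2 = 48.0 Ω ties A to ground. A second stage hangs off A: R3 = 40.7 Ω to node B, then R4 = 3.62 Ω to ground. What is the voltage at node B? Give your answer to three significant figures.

Looking into the second stage from A: R3 + R4 = 44.32 Ω appears in parallel with R2.
Effective lower resistance at A: R2 ‖ 44.32 = 23.04 Ω.
First divider: V_A = V_supply · 23.04/(2.92 + 23.04) = 21.74 mV.
Then the unloaded second divider: V_B = V_A × R4/(R3+R4) = 21.74 × 0.08168 = 1.776 mV.

V_B ≈ 1.78 mV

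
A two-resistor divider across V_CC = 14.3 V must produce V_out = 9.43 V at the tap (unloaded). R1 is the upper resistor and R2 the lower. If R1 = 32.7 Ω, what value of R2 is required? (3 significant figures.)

R2 ≈ 63.3 Ω

The divider ratio is R2/(R1+R2) = 9.43/14.3 = 0.6594.
Rearranging, R2 = R1·k/(1−k) = 32.7 × 1.936 = 63.32 Ω.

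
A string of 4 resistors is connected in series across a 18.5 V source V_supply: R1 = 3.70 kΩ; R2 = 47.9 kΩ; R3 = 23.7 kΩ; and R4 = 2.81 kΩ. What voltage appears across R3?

Total series resistance ΣR = 3.70 + 47.9 + 23.7 + 2.81 = 78.11 kΩ.
By the voltage-divider rule, V = 18.5 × 23.70/78.11 = 5.613 V.

V ≈ 5.61 V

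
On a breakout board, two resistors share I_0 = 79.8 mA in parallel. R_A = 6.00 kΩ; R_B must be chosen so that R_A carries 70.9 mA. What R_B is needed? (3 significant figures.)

In a two-way split, I_A/I_0 = R_B/(R_A + R_B).
With f = 0.8885, R_B = R_A · f/(1−f) = 6.00 × 7.966 = 47.80 kΩ.

R_B ≈ 47.8 kΩ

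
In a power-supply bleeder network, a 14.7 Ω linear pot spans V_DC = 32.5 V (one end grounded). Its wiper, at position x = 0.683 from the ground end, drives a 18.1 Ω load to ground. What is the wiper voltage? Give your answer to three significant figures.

V_out ≈ 18.9 V

Lower segment x·R_p = 10.04 Ω; upper segment (1−x)·R_p = 4.660 Ω.
Lower segment in parallel with the load: 10.04 ‖ 18.1 = 6.458 Ω.
Loaded-divider output: V_out = 32.5 × 0.5809 = 18.88 V.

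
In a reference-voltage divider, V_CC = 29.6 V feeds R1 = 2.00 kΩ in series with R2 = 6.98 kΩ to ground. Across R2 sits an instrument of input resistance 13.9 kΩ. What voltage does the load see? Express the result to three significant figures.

First combine the lower leg with the load: R2 ‖ R_L = 4.647 kΩ.
Then V_out = V_CC · R2'/(R1 + R2') = 29.6 × 4.647/6.647 = 20.69 V.
(Unloaded it would be 23.0 V; the load pulls it down.)

V_out ≈ 20.7 V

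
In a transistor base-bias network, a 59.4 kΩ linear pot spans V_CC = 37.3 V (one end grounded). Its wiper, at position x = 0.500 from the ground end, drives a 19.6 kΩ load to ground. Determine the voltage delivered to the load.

V_out ≈ 10.6 V

Split the track: R_lower = x·R_p = 29.70 kΩ, R_upper = (1−x)·R_p = 29.70 kΩ.
R_L loads the lower segment: effective lower R = 11.81 kΩ.
V_out = 37.3 × 11.81/(29.70 + 11.81) = 10.61 V.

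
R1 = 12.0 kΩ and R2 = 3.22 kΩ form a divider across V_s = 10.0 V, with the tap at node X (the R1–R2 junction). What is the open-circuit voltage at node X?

V_th is the unloaded tap voltage: V_s · R2/(R1+R2) = 10.0 × 0.2116 = 2.116 V.

V_th ≈ 2.12 V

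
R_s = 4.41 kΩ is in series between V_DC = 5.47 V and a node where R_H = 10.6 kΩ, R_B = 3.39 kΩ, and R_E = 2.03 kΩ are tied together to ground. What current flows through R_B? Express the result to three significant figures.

Equivalent of the parallel group: R_p = 1.134 kΩ.
V_A by voltage divider: V_A = 5.47 × 1.134/(4.41 + 1.134) = 1.119 V.
I(R_B) = V_A / R_B = 1.119/3.39 = 0.3300 mA.
(Equivalently: I_total = 0.9867 mA, then current-divider fraction G_k/ΣG = 0.3345.)

I ≈ 0.330 mA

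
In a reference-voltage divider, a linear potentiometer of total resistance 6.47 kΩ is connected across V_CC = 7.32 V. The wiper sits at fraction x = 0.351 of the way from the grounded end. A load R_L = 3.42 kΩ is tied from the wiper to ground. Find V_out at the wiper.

V_out ≈ 1.80 V

Split the track: R_lower = x·R_p = 2.271 kΩ, R_upper = (1−x)·R_p = 4.199 kΩ.
Lower segment in parallel with the load: 2.271 ‖ 3.42 = 1.365 kΩ.
V_out = 7.32 × 1.365/(4.199 + 1.365) = 1.796 V.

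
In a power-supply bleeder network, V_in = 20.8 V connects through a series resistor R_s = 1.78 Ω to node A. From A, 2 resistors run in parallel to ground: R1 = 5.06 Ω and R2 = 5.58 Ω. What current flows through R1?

I ≈ 2.46 A

Equivalent of the parallel group: R_p = 2.654 Ω.
V_A by voltage divider: V_A = 20.8 × 2.654/(1.78 + 2.654) = 12.45 V.
Branch current I = V_A/R1 = 12.45/5.06 = 2.460 A.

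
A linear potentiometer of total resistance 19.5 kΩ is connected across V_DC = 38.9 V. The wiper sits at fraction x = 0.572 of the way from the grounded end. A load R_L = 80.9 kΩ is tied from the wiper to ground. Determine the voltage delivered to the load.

V_out ≈ 21.0 V

Split the track: R_lower = x·R_p = 11.15 kΩ, R_upper = (1−x)·R_p = 8.346 kΩ.
Lower segment in parallel with the load: 11.15 ‖ 80.9 = 9.802 kΩ.
Then V_out = V_DC · 9.802/(8.346 + 9.802) = 21.01 V.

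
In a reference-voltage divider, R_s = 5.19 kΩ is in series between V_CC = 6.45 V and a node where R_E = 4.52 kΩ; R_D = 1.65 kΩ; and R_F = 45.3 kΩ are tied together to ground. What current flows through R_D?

Combine the parallel branches: R_p = (1/4.52 + 1/1.65 + 1/45.3)⁻¹ = 1.177 kΩ.
V_A by voltage divider: V_A = 6.45 × 1.177/(5.19 + 1.177) = 1.193 V.
I(R_D) = V_A / R_D = 1.193/1.65 = 0.7228 mA.

I ≈ 0.723 mA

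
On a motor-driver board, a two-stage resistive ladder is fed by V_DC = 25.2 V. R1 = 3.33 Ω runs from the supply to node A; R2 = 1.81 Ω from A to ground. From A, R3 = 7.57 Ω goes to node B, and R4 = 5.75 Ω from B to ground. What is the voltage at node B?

The second stage (R3 + R4 = 13.32 Ω) loads node A in parallel with R2.
Effective lower resistance at A: R2 ‖ 13.32 = 1.593 Ω.
V_A = 25.2 × 1.593/(3.33 + 1.593) = 8.156 V.
Then the unloaded second divider: V_B = V_A × R4/(R3+R4) = 8.156 × 0.4317 = 3.521 V.

V_B ≈ 3.52 V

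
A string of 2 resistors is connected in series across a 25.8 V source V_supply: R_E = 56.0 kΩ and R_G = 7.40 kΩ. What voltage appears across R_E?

V ≈ 22.8 V

ΣR = 56.0 + 7.40 = 63.40 kΩ.
Voltage divider: V = V_supply · (56.00 / 63.40) = 25.8 × 0.8833 = 22.79 V.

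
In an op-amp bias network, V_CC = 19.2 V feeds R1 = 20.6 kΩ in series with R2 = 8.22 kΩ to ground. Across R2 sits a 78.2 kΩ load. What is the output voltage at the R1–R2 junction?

V_out ≈ 5.09 V

The load sits in parallel with R2, giving an effective lower resistance R2' = R2·R_L/(R2+R_L) = 7.438 kΩ.
Then V_out = V_CC · R2'/(R1 + R2') = 19.2 × 7.438/28.04 = 5.094 V.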